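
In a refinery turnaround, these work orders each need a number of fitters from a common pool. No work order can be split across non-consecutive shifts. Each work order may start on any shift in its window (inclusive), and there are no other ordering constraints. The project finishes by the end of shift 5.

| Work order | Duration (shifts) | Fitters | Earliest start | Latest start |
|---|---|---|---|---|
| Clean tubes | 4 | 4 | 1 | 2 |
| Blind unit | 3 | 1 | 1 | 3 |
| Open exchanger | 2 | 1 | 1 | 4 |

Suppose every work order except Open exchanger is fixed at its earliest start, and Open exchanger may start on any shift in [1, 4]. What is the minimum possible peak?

5

Open exchanger@1: s1:6  s2:6  s3:5  s4:4  s5:0 → peak 6
Open exchanger@2: s1:5  s2:6  s3:6  s4:4  s5:0 → peak 6
Open exchanger@3: s1:5  s2:5  s3:6  s4:5  s5:0 → peak 6
Open exchanger@4: s1:5  s2:5  s3:5  s4:5  s5:1 → peak 5
Best is Open exchanger@4, peak 5.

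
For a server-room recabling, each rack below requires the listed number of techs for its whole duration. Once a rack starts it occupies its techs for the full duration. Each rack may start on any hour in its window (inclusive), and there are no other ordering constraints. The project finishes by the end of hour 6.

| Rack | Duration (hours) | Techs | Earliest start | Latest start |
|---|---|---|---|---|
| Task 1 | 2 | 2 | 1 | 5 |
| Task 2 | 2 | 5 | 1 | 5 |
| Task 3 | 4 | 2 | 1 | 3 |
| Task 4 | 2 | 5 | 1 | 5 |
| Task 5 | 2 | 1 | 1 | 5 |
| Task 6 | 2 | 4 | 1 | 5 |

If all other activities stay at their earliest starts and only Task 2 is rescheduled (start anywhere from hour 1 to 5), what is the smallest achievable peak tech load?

14

Task 2@1: h1:19  h2:19  h3:2  h4:2  h5:0  h6:0 → peak 19
Task 2@2: h1:14  h2:19  h3:7  h4:2  h5:0  h6:0 → peak 19
Task 2@3: h1:14  h2:14  h3:7  h4:7  h5:0  h6:0 → peak 14
Task 2@4: h1:14  h2:14  h3:2  h4:7  h5:5  h6:0 → peak 14
Task 2@5: h1:14  h2:14  h3:2  h4:2  h5:5  h6:5 → peak 14
Best is Task 2@3, peak 14.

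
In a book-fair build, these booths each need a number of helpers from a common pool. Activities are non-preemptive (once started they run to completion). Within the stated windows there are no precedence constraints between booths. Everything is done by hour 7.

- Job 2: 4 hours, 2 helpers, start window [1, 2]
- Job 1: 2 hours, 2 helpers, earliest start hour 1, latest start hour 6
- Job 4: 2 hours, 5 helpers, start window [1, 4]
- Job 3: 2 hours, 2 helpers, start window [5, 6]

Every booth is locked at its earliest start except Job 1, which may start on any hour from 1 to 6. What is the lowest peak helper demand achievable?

7

Job 1@1: h1:9  h2:9  h3:2  h4:2  h5:2  h6:2  h7:0 → peak 9
Job 1@2: h1:7  h2:9  h3:4  h4:2  h5:2  h6:2  h7:0 → peak 9
Job 1@3: h1:7  h2:7  h3:4  h4:4  h5:2  h6:2  h7:0 → peak 7
Job 1@4: h1:7  h2:7  h3:2  h4:4  h5:4  h6:2  h7:0 → peak 7
Job 1@5: h1:7  h2:7  h3:2  h4:2  h5:4  h6:4  h7:0 → peak 7
Job 1@6: h1:7  h2:7  h3:2  h4:2  h5:2  h6:4  h7:2 → peak 7
Best is Job 1@3, peak 7.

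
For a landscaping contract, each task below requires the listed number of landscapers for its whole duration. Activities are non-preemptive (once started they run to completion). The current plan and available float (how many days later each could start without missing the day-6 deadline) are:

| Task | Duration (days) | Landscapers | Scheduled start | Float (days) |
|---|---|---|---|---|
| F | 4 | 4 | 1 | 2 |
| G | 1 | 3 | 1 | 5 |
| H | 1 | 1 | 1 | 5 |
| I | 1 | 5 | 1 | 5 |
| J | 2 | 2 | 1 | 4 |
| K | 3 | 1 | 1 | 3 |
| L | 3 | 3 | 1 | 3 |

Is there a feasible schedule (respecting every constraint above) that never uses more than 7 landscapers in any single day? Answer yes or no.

yes

Schedule F@1, G@5, H@5, I@6, J@4, K@4, L@1: d1:7  d2:7  d3:7  d4:7  d5:7  d6:6 — peak 7 ≤ 7.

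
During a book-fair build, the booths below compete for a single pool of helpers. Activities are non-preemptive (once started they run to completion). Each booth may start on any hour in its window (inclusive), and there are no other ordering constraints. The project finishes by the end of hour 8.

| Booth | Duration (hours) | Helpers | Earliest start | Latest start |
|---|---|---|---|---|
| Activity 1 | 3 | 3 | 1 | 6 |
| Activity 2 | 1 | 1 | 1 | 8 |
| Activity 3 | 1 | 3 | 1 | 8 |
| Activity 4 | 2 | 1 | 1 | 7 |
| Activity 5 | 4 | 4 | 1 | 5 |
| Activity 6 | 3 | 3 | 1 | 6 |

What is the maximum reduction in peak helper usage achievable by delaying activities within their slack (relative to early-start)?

9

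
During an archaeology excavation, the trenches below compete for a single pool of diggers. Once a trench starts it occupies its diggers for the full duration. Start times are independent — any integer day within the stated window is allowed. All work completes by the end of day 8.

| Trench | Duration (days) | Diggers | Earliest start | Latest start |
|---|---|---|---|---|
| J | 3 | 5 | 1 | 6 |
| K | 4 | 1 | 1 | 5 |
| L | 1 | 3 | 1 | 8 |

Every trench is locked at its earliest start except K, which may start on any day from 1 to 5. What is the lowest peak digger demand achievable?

K@1: d1:9  d2:6  d3:6  d4:1  d5:0  d6:0  d7:0  d8:0 → peak 9
K@2: d1:8  d2:6  d3:6  d4:1  d5:1  d6:0  d7:0  d8:0 → peak 8
K@3: d1:8  d2:5  d3:6  d4:1  d5:1  d6:1  d7:0  d8:0 → peak 8
K@4: d1:8  d2:5  d3:5  d4:1  d5:1  d6:1  d7:1  d8:0 → peak 8
K@5: d1:8  d2:5  d3:5  d4:0  d5:1  d6:1  d7:1  d8:1 → peak 8
Best is K@2, peak 8.

8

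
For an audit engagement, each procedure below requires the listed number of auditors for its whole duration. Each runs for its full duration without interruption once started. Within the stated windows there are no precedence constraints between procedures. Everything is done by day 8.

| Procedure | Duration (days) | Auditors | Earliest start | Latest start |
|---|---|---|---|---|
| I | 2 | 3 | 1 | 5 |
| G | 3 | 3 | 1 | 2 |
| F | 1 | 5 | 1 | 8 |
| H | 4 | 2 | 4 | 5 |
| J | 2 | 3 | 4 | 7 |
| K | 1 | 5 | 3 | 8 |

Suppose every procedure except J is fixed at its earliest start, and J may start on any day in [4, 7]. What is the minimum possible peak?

11

J@4: d1:11  d2:6  d3:8  d4:5  d5:5  d6:2  d7:2  d8:0 → peak 11
J@5: d1:11  d2:6  d3:8  d4:2  d5:5  d6:5  d7:2  d8:0 → peak 11
J@6: d1:11  d2:6  d3:8  d4:2  d5:2  d6:5  d7:5  d8:0 → peak 11
J@7: d1:11  d2:6  d3:8  d4:2  d5:2  d6:2  d7:5  d8:3 → peak 11
Best is J@4, peak 11.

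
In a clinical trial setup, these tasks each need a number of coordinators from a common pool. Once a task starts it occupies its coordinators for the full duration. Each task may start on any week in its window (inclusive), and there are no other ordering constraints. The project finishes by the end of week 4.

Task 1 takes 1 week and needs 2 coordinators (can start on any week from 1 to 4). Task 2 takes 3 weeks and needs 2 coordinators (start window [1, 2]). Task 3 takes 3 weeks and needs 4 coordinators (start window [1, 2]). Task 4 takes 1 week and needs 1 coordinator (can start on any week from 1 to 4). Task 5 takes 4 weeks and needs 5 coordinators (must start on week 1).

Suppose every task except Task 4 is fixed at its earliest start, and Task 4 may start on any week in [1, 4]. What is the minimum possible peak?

Task 4@1: w1:14  w2:11  w3:11  w4:5 → peak 14
Task 4@2: w1:13  w2:12  w3:11  w4:5 → peak 13
Task 4@3: w1:13  w2:11  w3:12  w4:5 → peak 13
Task 4@4: w1:13  w2:11  w3:11  w4:6 → peak 13
Best is Task 4@2, peak 13.

13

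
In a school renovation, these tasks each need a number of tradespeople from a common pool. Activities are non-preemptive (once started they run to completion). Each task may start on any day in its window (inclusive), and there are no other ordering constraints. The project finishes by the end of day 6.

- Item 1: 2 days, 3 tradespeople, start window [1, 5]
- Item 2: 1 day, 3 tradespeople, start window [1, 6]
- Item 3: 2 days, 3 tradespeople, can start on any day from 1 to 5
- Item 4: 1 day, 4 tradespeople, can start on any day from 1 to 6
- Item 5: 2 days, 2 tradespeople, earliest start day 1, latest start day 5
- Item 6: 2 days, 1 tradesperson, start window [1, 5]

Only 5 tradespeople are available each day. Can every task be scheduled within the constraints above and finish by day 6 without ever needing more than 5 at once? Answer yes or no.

yes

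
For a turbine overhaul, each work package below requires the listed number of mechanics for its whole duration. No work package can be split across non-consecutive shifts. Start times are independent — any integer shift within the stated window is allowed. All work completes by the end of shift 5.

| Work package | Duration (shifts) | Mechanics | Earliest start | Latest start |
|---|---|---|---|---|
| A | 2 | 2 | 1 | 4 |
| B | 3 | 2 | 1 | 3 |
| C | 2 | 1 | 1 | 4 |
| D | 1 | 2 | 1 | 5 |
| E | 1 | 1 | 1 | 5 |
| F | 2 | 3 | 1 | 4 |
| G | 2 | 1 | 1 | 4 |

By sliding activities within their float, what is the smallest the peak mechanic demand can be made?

5

Early-start (A@1, B@1, C@1, D@1, E@1, F@1, G@1) gives peak 12: s1:12  s2:9  s3:2  s4:0  s5:0.
Shift D→3, E→3, F→4, G→4.
Schedule A@1, B@1, C@1, D@3, E@3, F@4, G@4: s1:5  s2:5  s3:5  s4:4  s5:4 — peak 5.
Total mechanic-shifts = 23 over 5 shifts ⇒ peak ≥ ⌈23/5⌉ = 5, so 5 is optimal.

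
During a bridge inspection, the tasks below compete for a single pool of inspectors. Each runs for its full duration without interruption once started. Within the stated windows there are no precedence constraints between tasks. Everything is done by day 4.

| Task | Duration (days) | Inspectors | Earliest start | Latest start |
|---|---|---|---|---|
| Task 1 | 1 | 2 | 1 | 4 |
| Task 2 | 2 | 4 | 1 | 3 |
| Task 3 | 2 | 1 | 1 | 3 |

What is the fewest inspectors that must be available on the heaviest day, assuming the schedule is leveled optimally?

4

Early-start (Task 1@1, Task 2@1, Task 3@1) gives peak 7: d1:7  d2:5  d3:0  d4:0.
Shift Task 2→3.
Schedule Task 1@1, Task 2@3, Task 3@1: d1:3  d2:1  d3:4  d4:4 — peak 4.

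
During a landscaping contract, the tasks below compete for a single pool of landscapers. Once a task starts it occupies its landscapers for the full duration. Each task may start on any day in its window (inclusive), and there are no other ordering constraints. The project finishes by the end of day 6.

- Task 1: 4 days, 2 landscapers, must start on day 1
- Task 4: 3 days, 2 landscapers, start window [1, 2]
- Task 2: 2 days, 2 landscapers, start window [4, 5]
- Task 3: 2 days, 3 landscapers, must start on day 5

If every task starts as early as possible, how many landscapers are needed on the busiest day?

5

Early-start schedule: Task 1@1, Task 4@1, Task 2@4, Task 3@5.
Load per day: day 1: 4, day 2: 4, day 3: 4, day 4: 4, day 5: 5, day 6: 3.
Peak is 5.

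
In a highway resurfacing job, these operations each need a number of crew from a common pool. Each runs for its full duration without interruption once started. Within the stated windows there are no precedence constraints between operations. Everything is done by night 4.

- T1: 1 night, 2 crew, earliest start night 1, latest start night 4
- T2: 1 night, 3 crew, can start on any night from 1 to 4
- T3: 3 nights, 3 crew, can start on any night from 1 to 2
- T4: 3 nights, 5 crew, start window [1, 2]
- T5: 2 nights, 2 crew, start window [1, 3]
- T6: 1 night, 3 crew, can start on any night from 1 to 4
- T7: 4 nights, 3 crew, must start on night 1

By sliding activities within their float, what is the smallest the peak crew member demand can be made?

13

Early-start (T1@1, T2@1, T3@1, T4@1, T5@1, T6@1, T7@1) gives peak 21: n1:21  n2:13  n3:11  n4:3.
Shift T4→2, T6→4.
Schedule T1@1, T2@1, T3@1, T4@2, T5@1, T6@4, T7@1: n1:13  n2:13  n3:11  n4:11 — peak 13.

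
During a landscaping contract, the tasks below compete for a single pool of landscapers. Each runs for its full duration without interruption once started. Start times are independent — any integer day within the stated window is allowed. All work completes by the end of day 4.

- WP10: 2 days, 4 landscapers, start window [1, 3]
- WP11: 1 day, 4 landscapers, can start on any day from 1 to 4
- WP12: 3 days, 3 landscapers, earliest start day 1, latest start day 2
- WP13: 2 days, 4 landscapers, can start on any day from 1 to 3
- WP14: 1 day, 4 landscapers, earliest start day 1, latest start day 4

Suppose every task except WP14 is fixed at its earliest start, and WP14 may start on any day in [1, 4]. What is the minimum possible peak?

15

WP14@1: d1:19  d2:11  d3:3  d4:0 → peak 19
WP14@2: d1:15  d2:15  d3:3  d4:0 → peak 15
WP14@3: d1:15  d2:11  d3:7  d4:0 → peak 15
WP14@4: d1:15  d2:11  d3:3  d4:4 → peak 15
Best is WP14@2, peak 15.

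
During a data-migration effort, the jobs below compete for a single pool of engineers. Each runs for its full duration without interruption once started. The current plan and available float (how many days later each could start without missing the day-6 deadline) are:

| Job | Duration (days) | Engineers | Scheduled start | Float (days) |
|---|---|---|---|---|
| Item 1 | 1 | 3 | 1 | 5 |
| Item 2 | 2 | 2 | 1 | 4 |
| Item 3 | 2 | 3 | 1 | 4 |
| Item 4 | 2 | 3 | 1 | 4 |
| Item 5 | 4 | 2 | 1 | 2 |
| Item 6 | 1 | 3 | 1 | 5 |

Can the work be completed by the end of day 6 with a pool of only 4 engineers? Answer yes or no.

Total engineer-days = 30; over 6 days the average is 30/6 > 4, so some day must exceed 4.

no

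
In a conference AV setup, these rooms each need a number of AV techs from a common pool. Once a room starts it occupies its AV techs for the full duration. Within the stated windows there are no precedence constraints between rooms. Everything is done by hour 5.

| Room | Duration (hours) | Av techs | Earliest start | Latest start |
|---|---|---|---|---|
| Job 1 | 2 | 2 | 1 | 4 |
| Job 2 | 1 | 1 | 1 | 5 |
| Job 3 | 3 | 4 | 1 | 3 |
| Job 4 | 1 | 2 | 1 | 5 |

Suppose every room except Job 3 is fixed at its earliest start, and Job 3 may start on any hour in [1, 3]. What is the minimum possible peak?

5

Job 3@1: h1:9  h2:6  h3:4  h4:0  h5:0 → peak 9
Job 3@2: h1:5  h2:6  h3:4  h4:4  h5:0 → peak 6
Job 3@3: h1:5  h2:2  h3:4  h4:4  h5:4 → peak 5
Best is Job 3@3, peak 5.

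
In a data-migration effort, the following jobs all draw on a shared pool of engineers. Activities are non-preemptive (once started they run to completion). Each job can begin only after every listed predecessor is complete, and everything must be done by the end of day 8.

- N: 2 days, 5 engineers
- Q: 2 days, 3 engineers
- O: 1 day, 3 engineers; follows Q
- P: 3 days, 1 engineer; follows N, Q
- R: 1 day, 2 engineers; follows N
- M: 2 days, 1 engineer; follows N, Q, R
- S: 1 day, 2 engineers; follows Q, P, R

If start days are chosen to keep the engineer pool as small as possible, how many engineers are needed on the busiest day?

5

Early-start (N@1, Q@1, O@3, P@3, R@3, M@4, S@6) gives peak 8: d1:8  d2:8  d3:6  d4:2  d5:2  d6:2  d7:0  d8:0.
Shift Q→3, O→5, P→5, M→5, S→8.
Schedule N@1, Q@3, O@5, P@5, R@3, M@5, S@8: d1:5  d2:5  d3:5  d4:3  d5:5  d6:2  d7:1  d8:2 — peak 5.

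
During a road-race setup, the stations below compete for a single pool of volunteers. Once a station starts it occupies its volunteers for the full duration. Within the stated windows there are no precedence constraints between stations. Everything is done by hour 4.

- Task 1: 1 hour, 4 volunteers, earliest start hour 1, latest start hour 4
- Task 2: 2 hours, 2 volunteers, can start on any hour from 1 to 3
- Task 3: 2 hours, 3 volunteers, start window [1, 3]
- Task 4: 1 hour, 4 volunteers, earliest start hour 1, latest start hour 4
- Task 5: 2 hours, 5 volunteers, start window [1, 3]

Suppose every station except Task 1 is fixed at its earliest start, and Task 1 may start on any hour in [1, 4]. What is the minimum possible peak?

Task 1@1: h1:18  h2:10  h3:0  h4:0 → peak 18
Task 1@2: h1:14  h2:14  h3:0  h4:0 → peak 14
Task 1@3: h1:14  h2:10  h3:4  h4:0 → peak 14
Task 1@4: h1:14  h2:10  h3:0  h4:4 → peak 14
Best is Task 1@2, peak 14.

14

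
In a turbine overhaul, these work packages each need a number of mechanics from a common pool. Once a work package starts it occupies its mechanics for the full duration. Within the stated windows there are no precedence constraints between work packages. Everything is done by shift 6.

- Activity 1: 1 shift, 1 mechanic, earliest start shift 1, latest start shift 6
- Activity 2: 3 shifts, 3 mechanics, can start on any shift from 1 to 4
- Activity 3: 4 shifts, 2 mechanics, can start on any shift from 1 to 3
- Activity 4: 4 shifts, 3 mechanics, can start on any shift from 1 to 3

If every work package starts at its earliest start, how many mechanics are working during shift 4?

5

At early start, shift 4 has: Activity 3, Activity 4.
Demand: 2 + 3 = 5.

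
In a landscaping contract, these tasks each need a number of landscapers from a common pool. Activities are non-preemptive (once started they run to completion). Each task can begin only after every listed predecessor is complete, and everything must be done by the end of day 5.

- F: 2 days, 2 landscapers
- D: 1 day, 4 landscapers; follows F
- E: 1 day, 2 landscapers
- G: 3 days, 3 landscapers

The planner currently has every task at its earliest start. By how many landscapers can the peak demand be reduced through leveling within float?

2

Early-start peak: d1:7  d2:5  d3:7  d4:0  d5:0 ⇒ 7.
Leveled (F@1, D@4, E@3, G@1): d1:5  d2:5  d3:5  d4:4  d5:0 ⇒ 5.
Reduction 7 − 5 = 2.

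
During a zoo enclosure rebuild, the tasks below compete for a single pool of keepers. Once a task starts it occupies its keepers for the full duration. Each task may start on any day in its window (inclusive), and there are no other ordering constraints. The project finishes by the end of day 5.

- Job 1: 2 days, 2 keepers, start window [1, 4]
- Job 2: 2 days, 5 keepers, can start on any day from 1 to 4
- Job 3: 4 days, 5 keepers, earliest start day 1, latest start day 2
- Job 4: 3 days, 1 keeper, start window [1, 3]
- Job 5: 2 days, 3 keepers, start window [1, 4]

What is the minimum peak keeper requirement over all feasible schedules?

Early-start (Job 1@1, Job 2@1, Job 3@1, Job 4@1, Job 5@1) gives peak 16: d1:16  d2:16  d3:6  d4:5  d5:0.
Shift Job 2→3.
Schedule Job 1@1, Job 2@3, Job 3@1, Job 4@1, Job 5@1: d1:11  d2:11  d3:11  d4:10  d5:0 — peak 11.

11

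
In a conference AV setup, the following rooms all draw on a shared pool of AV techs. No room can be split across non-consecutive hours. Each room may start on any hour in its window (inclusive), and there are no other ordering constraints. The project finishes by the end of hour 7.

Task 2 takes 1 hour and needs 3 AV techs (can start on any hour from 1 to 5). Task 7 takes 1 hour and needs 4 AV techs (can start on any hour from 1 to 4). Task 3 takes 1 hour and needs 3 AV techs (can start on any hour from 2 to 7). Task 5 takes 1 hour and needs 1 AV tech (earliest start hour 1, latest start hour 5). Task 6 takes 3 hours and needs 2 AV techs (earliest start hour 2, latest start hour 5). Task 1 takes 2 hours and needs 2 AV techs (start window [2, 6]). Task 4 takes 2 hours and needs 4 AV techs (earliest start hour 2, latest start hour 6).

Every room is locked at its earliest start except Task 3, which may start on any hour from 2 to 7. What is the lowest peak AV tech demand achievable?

8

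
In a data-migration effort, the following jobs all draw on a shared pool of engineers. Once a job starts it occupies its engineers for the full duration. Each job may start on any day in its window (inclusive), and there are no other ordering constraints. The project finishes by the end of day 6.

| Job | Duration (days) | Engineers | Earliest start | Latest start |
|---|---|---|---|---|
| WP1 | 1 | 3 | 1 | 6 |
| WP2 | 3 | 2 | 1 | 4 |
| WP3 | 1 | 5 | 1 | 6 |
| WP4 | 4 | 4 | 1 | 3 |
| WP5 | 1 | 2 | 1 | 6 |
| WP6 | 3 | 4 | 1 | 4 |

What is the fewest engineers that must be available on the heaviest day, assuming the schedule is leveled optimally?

8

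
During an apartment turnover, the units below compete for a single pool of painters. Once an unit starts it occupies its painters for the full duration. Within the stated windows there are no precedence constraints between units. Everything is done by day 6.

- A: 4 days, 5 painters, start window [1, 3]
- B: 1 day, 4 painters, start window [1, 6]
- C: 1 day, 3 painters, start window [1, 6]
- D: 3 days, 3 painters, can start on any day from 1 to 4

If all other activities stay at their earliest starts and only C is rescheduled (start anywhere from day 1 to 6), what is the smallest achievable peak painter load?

C@1: d1:15  d2:8  d3:8  d4:5  d5:0  d6:0 → peak 15
C@2: d1:12  d2:11  d3:8  d4:5  d5:0  d6:0 → peak 12
C@3: d1:12  d2:8  d3:11  d4:5  d5:0  d6:0 → peak 12
C@4: d1:12  d2:8  d3:8  d4:8  d5:0  d6:0 → peak 12
C@5: d1:12  d2:8  d3:8  d4:5  d5:3  d6:0 → peak 12
C@6: d1:12  d2:8  d3:8  d4:5  d5:0  d6:3 → peak 12
Best is C@2, peak 12.

12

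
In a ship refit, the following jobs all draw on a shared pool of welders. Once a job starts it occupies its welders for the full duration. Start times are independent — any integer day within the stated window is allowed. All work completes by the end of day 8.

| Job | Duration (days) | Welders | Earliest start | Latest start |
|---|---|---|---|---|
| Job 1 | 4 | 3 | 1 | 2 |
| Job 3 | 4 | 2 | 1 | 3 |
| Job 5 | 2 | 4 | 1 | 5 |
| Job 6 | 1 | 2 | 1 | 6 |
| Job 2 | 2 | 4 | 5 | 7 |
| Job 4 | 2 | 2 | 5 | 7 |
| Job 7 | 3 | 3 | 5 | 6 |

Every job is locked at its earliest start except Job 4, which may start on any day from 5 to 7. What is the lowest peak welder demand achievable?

11

Job 4@5: d1:11  d2:9  d3:5  d4:5  d5:9  d6:9  d7:3  d8:0 → peak 11
Job 4@6: d1:11  d2:9  d3:5  d4:5  d5:7  d6:9  d7:5  d8:0 → peak 11
Job 4@7: d1:11  d2:9  d3:5  d4:5  d5:7  d6:7  d7:5  d8:2 → peak 11
Best is Job 4@5, peak 11.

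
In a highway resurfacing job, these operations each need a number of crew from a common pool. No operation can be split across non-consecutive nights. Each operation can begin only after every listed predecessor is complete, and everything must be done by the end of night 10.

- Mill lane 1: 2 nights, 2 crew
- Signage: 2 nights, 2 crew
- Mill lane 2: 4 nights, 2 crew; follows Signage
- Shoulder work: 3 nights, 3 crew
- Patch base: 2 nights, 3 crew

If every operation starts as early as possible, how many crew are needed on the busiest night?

10

Early-start schedule: Mill lane 1@1, Signage@1, Mill lane 2@3, Shoulder work@1, Patch base@1.
Load per night: night 1: 10, night 2: 10, night 3: 5, night 4: 2, night 5: 2, night 6: 2, night 7: 0, night 8: 0, night 9: 0, night 10: 0.
Peak is 10.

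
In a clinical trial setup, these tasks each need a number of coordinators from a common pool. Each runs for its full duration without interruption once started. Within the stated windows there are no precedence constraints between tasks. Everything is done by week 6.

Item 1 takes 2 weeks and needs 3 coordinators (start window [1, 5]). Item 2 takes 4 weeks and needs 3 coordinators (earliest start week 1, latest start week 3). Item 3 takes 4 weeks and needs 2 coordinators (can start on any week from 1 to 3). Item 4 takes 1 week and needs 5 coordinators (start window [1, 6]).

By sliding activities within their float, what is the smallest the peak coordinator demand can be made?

Early-start (Item 1@1, Item 2@1, Item 3@1, Item 4@1) gives peak 13: w1:13  w2:8  w3:5  w4:5  w5:0  w6:0.
Shift Item 3→3, Item 4→5.
Schedule Item 1@1, Item 2@1, Item 3@3, Item 4@5: w1:6  w2:6  w3:5  w4:5  w5:7  w6:2 — peak 7.

7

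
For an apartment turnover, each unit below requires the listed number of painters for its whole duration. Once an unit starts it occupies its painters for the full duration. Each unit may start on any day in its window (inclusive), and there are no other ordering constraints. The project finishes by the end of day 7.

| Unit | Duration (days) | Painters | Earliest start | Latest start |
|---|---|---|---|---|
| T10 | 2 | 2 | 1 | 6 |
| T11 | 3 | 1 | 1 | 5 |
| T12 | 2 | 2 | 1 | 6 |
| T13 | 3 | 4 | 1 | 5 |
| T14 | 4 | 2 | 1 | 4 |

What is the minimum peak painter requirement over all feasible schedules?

5

Early-start (T10@1, T11@1, T12@1, T13@1, T14@1) gives peak 11: d1:11  d2:11  d3:7  d4:2  d5:0  d6:0  d7:0.
Shift T12→3, T13→5.
Schedule T10@1, T11@1, T12@3, T13@5, T14@1: d1:5  d2:5  d3:5  d4:4  d5:4  d6:4  d7:4 — peak 5.
Total painter-days = 31 over 7 days ⇒ peak ≥ ⌈31/7⌉ = 5, so 5 is optimal.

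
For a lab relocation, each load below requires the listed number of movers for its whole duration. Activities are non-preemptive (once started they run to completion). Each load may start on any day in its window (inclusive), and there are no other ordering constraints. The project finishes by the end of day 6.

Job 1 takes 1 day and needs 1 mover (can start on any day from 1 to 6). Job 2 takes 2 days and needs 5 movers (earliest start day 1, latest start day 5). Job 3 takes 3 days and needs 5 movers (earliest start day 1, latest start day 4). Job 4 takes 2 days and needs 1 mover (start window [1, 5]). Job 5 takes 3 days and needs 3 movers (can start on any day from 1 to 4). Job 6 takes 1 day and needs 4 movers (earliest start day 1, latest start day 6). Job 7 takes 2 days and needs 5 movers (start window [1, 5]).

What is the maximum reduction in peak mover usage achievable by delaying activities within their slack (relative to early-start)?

14

Early-start peak: d1:24  d2:19  d3:8  d4:0  d5:0  d6:0 ⇒ 24.
Leveled (Job 1@1, Job 2@1, Job 3@2, Job 4@3, Job 5@3, Job 6@1, Job 7@5): d1:10  d2:10  d3:9  d4:9  d5:8  d6:5 ⇒ 10.
Reduction 24 − 10 = 14.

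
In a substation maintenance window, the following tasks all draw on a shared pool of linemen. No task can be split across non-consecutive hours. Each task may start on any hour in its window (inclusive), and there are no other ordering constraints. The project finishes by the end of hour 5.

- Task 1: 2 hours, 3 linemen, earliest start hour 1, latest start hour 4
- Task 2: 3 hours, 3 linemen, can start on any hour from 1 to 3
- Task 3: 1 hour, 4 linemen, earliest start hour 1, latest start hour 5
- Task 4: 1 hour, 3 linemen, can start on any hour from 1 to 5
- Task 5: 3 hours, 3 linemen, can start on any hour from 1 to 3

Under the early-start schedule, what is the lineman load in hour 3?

6

At early start, hour 3 has: Task 2, Task 5.
Demand: 3 + 3 = 6.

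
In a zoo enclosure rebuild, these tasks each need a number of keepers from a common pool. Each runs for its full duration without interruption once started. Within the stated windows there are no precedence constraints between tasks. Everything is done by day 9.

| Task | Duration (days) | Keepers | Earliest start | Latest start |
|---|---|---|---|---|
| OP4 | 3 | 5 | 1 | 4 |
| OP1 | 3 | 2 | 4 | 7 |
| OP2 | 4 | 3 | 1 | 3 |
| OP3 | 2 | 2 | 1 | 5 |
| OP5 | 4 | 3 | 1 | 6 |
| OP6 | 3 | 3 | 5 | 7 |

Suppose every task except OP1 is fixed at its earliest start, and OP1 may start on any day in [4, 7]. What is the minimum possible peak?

13

OP1@4: d1:13  d2:13  d3:11  d4:8  d5:5  d6:5  d7:3  d8:0  d9:0 → peak 13
OP1@5: d1:13  d2:13  d3:11  d4:6  d5:5  d6:5  d7:5  d8:0  d9:0 → peak 13
OP1@6: d1:13  d2:13  d3:11  d4:6  d5:3  d6:5  d7:5  d8:2  d9:0 → peak 13
OP1@7: d1:13  d2:13  d3:11  d4:6  d5:3  d6:3  d7:5  d8:2  d9:2 → peak 13
Best is OP1@4, peak 13.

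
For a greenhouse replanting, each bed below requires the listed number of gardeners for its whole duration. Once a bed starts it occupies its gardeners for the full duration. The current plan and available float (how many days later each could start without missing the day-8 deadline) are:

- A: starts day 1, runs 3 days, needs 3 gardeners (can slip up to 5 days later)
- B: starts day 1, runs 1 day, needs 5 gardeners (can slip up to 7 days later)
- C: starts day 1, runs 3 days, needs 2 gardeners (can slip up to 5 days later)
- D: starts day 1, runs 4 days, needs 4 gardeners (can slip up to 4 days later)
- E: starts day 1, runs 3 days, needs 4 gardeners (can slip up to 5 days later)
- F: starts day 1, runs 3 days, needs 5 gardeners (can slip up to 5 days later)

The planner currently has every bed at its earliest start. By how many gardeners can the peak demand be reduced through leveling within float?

Early-start peak: d1:23  d2:18  d3:18  d4:4  d5:0  d6:0  d7:0  d8:0 ⇒ 23.
Leveled (A@1, B@1, C@2, D@2, E@5, F@6): d1:8  d2:9  d3:9  d4:6  d5:8  d6:9  d7:9  d8:5 ⇒ 9.
Reduction 23 − 9 = 14.

14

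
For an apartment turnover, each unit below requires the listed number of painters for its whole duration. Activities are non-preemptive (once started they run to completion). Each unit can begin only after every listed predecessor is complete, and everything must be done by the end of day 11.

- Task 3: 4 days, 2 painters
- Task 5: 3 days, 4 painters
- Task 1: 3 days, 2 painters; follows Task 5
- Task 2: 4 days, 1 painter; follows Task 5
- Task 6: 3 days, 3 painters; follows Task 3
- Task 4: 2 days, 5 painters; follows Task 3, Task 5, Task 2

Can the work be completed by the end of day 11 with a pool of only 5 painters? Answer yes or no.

no

The minimum achievable peak is 6; 5 < 6, so no feasible schedule stays within the cap.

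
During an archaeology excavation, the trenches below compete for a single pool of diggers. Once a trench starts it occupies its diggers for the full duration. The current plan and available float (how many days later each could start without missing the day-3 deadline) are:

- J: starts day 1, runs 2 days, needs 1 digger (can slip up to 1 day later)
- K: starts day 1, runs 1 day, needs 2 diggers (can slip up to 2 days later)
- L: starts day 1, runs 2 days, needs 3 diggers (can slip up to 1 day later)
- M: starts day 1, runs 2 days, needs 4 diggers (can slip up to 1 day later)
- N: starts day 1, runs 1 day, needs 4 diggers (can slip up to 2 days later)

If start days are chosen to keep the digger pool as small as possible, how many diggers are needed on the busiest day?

8

Early-start (J@1, K@1, L@1, M@1, N@1) gives peak 14: d1:14  d2:8  d3:0.
Shift M→2, N→3.
Schedule J@1, K@1, L@1, M@2, N@3: d1:6  d2:8  d3:8 — peak 8.
Total digger-days = 22 over 3 days ⇒ peak ≥ ⌈22/3⌉ = 8, so 8 is optimal.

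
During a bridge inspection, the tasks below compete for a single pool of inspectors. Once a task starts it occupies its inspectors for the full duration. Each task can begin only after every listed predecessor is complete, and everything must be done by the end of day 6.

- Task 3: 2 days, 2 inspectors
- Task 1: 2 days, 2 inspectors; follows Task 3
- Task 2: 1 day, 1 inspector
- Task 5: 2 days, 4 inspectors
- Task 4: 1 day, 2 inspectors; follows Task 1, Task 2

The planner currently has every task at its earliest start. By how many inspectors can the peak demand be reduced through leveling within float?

1

Early-start peak: d1:7  d2:6  d3:2  d4:2  d5:2  d6:0 ⇒ 7.
Leveled (Task 3@1, Task 1@3, Task 2@1, Task 5@2, Task 4@5): d1:3  d2:6  d3:6  d4:2  d5:2  d6:0 ⇒ 6.
Reduction 7 − 6 = 1.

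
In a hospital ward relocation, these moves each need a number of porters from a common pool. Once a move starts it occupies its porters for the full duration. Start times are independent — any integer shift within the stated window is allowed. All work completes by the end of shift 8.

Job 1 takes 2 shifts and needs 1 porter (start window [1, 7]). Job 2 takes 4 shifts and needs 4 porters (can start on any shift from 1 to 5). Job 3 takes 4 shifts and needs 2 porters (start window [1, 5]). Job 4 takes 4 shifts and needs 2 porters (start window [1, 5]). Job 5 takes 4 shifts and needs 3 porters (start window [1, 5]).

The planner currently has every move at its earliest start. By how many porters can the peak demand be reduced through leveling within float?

6

Early-start peak: s1:12  s2:12  s3:11  s4:11  s5:0  s6:0  s7:0  s8:0 ⇒ 12.
Leveled (Job 1@1, Job 2@5, Job 3@1, Job 4@5, Job 5@1): s1:6  s2:6  s3:5  s4:5  s5:6  s6:6  s7:6  s8:6 ⇒ 6.
Reduction 12 − 6 = 6.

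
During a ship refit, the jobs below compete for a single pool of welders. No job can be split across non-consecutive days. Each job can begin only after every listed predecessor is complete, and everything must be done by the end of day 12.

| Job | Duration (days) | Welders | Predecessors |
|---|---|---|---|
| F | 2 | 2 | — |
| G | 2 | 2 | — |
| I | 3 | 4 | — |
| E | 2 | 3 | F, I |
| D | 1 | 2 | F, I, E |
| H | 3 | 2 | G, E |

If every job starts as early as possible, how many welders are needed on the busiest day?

8

Early-start schedule: F@1, G@1, I@1, E@4, D@6, H@6.
Load per day: day 1: 8, day 2: 8, day 3: 4, day 4: 3, day 5: 3, day 6: 4, day 7: 2, day 8: 2, day 9: 0, day 10: 0, day 11: 0, day 12: 0.
Peak is 8.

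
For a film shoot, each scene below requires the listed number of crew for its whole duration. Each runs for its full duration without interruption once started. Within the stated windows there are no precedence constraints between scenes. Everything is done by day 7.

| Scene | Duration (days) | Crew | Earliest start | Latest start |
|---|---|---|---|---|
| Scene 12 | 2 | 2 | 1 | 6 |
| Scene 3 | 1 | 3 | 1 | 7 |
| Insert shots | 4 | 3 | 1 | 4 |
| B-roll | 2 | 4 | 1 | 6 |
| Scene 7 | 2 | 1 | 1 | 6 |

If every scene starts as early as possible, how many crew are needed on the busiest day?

13

Early-start schedule: Scene 12@1, Scene 3@1, Insert shots@1, B-roll@1, Scene 7@1.
Load per day: day 1: 13, day 2: 10, day 3: 3, day 4: 3, day 5: 0, day 6: 0, day 7: 0.
Peak is 13.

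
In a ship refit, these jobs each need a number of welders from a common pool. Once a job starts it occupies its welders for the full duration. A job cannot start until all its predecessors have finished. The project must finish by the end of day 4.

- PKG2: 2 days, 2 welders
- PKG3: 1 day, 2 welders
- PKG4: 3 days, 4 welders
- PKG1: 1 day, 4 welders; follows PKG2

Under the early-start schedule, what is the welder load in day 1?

At early start, day 1 has: PKG2, PKG3, PKG4.
Demand: 2 + 2 + 4 = 8.

8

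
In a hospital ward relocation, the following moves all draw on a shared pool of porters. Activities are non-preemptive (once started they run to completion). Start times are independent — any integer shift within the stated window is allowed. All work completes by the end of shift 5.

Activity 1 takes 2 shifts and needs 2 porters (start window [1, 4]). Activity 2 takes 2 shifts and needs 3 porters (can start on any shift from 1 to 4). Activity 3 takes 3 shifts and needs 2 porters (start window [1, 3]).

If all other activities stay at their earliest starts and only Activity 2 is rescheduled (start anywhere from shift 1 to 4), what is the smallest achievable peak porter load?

4

Activity 2@1: s1:7  s2:7  s3:2  s4:0  s5:0 → peak 7
Activity 2@2: s1:4  s2:7  s3:5  s4:0  s5:0 → peak 7
Activity 2@3: s1:4  s2:4  s3:5  s4:3  s5:0 → peak 5
Activity 2@4: s1:4  s2:4  s3:2  s4:3  s5:3 → peak 4
Best is Activity 2@4, peak 4.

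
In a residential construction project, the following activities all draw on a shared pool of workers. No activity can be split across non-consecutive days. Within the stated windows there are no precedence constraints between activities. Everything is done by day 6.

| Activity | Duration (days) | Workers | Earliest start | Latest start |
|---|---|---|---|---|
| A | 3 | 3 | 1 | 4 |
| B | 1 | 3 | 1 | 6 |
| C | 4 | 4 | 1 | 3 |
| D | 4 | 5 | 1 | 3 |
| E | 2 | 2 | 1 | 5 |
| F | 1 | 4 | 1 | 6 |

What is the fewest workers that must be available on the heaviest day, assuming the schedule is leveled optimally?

Early-start (A@1, B@1, C@1, D@1, E@1, F@1) gives peak 21: d1:21  d2:14  d3:12  d4:9  d5:0  d6:0.
Shift D→2, E→4, F→5.
Schedule A@1, B@1, C@1, D@2, E@4, F@5: d1:10  d2:12  d3:12  d4:11  d5:11  d6:0 — peak 12.

12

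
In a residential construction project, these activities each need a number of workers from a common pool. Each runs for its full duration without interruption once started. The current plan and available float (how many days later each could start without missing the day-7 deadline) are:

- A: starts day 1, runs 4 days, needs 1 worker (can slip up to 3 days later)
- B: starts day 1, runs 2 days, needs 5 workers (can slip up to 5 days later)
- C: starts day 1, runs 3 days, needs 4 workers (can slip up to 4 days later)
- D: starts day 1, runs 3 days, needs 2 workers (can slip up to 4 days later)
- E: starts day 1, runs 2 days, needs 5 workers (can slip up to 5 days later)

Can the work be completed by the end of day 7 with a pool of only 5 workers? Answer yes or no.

Total worker-days = 42; over 7 days the average is 42/7 > 5, so some day must exceed 5.

no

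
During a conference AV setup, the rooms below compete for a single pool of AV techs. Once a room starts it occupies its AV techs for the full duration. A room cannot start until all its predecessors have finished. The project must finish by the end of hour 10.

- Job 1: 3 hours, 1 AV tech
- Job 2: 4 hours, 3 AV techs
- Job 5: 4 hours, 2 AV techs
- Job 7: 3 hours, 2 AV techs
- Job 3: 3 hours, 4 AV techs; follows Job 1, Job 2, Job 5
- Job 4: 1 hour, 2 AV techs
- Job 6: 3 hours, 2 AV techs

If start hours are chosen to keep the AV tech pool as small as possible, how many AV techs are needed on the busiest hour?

Early-start (Job 1@1, Job 2@1, Job 5@1, Job 7@1, Job 3@5, Job 4@1, Job 6@1) gives peak 12: h1:12  h2:10  h3:10  h4:5  h5:4  h6:4  h7:4  h8:0  h9:0  h10:0.
Shift Job 7→5, Job 4→8, Job 6→8.
Schedule Job 1@1, Job 2@1, Job 5@1, Job 7@5, Job 3@5, Job 4@8, Job 6@8: h1:6  h2:6  h3:6  h4:5  h5:6  h6:6  h7:6  h8:4  h9:2  h10:2 — peak 6.

6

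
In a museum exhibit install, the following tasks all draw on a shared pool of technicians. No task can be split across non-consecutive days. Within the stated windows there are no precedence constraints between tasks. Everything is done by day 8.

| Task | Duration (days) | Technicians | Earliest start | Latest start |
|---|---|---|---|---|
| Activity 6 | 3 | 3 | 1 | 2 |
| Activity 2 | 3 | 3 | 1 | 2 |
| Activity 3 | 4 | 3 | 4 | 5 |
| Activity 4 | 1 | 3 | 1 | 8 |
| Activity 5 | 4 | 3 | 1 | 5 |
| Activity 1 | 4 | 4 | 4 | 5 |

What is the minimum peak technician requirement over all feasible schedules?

Early-start (Activity 6@1, Activity 2@1, Activity 3@4, Activity 4@1, Activity 5@1, Activity 1@4) gives peak 12: d1:12  d2:9  d3:9  d4:10  d5:7  d6:7  d7:7  d8:0.
Shift Activity 4→4, Activity 1→5.
Schedule Activity 6@1, Activity 2@1, Activity 3@4, Activity 4@4, Activity 5@1, Activity 1@5: d1:9  d2:9  d3:9  d4:9  d5:7  d6:7  d7:7  d8:4 — peak 9.

9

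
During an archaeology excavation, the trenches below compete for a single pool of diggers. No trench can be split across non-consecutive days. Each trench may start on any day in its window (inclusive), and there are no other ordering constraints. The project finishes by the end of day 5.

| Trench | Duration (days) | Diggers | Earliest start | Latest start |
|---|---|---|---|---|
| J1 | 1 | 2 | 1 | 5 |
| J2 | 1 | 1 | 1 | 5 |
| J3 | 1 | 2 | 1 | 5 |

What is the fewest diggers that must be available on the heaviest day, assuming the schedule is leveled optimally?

Early-start (J1@1, J2@1, J3@1) gives peak 5: d1:5  d2:0  d3:0  d4:0  d5:0.
Shift J2→2, J3→3.
Schedule J1@1, J2@2, J3@3: d1:2  d2:1  d3:2  d4:0  d5:0 — peak 2.

2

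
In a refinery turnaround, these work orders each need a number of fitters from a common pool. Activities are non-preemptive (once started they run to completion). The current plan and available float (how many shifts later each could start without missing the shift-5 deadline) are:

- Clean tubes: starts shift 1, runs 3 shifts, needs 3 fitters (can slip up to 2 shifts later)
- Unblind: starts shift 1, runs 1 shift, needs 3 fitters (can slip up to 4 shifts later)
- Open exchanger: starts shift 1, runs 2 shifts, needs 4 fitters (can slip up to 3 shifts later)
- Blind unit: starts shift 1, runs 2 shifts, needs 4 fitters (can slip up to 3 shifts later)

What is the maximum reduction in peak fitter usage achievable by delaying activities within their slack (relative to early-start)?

7

Early-start peak: s1:14  s2:11  s3:3  s4:0  s5:0 ⇒ 14.
Leveled (Clean tubes@1, Unblind@1, Open exchanger@2, Blind unit@4): s1:6  s2:7  s3:7  s4:4  s5:4 ⇒ 7.
Reduction 14 − 7 = 7.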